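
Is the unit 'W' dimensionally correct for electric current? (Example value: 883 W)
No

electric current has SI base units: A
W does NOT reduce to A; a valid unit for electric current would be e.g. A.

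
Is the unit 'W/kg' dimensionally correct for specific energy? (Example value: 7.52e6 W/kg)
No

specific energy has SI base units: m^2 / s^2
W/kg does NOT reduce to m^2 / s^2; a valid unit for specific energy would be e.g. J/kg.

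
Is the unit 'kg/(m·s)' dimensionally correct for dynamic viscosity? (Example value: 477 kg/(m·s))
Yes

dynamic viscosity has SI base units: kg / (m * s)
kg/(m·s) reduces to the same SI base units, so it is a valid unit for dynamic viscosity.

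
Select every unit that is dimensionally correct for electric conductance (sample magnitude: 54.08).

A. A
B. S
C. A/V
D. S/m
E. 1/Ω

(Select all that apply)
B, C, E

electric conductance has SI base units: A^2 * s^3 / (kg * m^2)

Checking each option against A^2 * s^3 / (kg * m^2):
  A. A: ✗ does not match
  B. S: ✓ matches
  C. A/V: ✓ matches
  D. S/m: ✗ does not match
  E. 1/Ω: ✓ matches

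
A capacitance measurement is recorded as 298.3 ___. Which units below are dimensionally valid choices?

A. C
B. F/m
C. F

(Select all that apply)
C

capacitance has SI base units: A^2 * s^4 / (kg * m^2)

Checking each option against A^2 * s^4 / (kg * m^2):
  A. C: ✗ does not match
  B. F/m: ✗ does not match
  C. F: ✓ matches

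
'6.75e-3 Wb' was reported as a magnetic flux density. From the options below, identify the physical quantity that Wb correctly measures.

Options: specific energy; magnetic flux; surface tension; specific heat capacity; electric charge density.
magnetic flux

magnetic flux density should have units dimensionally equivalent to kg / (A * s^2) (e.g. T).
The given unit 'Wb' reduces to kg * m^2 / (A * s^2). Of the listed options, that is the dimensionality of magnetic flux.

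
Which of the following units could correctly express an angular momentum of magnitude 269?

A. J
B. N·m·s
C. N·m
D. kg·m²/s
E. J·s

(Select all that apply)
B, D, E

angular momentum has SI base units: kg * m^2 / s

Checking each option against kg * m^2 / s:
  A. J: ✗ does not match
  B. N·m·s: ✓ matches
  C. N·m: ✗ does not match
  D. kg·m²/s: ✓ matches
  E. J·s: ✓ matches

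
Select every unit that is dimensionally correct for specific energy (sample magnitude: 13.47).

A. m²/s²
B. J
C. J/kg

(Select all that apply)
A, C

specific energy has SI base units: m^2 / s^2

Checking each option against m^2 / s^2:
  A. m²/s²: ✓ matches
  B. J: ✗ does not match
  C. J/kg: ✓ matches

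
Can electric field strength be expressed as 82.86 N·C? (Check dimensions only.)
No

electric field strength has SI base units: kg * m / (A * s^3)
N·C does NOT reduce to kg * m / (A * s^3); a valid unit for electric field strength would be e.g. V/m.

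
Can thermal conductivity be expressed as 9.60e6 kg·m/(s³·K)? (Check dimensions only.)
Yes

thermal conductivity has SI base units: kg * m / (s^3 * K)
kg·m/(s³·K) reduces to the same SI base units, so it is a valid unit for thermal conductivity.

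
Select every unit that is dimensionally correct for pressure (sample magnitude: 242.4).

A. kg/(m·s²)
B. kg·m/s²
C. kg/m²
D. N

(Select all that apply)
A

pressure has SI base units: kg / (m * s^2)

Checking each option against kg / (m * s^2):
  A. kg/(m·s²): ✓ matches
  B. kg·m/s²: ✗ does not match
  C. kg/m²: ✗ does not match
  D. N: ✗ does not match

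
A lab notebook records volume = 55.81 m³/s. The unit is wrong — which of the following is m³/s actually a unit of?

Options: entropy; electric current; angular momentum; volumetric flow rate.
volumetric flow rate

volume should have units dimensionally equivalent to m^3 (e.g. m³).
The given unit 'm³/s' reduces to m^3 / s. Of the listed options, that is the dimensionality of volumetric flow rate.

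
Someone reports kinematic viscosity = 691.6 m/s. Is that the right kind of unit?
No

kinematic viscosity has SI base units: m^2 / s
m/s does NOT reduce to m^2 / s; a valid unit for kinematic viscosity would be e.g. m²/s.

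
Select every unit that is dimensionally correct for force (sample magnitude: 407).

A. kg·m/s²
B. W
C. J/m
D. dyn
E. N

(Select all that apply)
A, C, D, E

force has SI base units: kg * m / s^2

Checking each option against kg * m / s^2:
  A. kg·m/s²: ✓ matches
  B. W: ✗ does not match
  C. J/m: ✓ matches
  D. dyn: ✓ matches
  E. N: ✓ matches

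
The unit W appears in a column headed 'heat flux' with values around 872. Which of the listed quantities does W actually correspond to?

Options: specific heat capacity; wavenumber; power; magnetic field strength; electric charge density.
power

heat flux should have units dimensionally equivalent to kg / s^3 (e.g. W/m²).
The given unit 'W' reduces to kg * m^2 / s^3. Of the listed options, that is the dimensionality of power.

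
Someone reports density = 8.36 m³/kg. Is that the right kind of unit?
No

density has SI base units: kg / m^3
m³/kg does NOT reduce to kg / m^3; a valid unit for density would be e.g. kg/m³.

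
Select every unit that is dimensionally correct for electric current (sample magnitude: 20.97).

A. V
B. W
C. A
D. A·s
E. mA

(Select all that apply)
C, E

electric current has SI base units: A

Checking each option against A:
  A. V: ✗ does not match
  B. W: ✗ does not match
  C. A: ✓ matches
  D. A·s: ✗ does not match
  E. mA: ✓ matches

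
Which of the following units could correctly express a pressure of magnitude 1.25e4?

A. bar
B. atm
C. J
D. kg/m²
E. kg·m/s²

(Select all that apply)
A, B

pressure has SI base units: kg / (m * s^2)

Checking each option against kg / (m * s^2):
  A. bar: ✓ matches
  B. atm: ✓ matches
  C. J: ✗ does not match
  D. kg/m²: ✗ does not match
  E. kg·m/s²: ✗ does not match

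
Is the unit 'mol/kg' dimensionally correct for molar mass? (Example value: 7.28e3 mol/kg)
No

molar mass has SI base units: kg / mol
mol/kg does NOT reduce to kg / mol; a valid unit for molar mass would be e.g. kg/mol.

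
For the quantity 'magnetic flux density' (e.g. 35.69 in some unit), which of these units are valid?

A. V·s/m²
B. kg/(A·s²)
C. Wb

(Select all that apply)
A, B

magnetic flux density has SI base units: kg / (A * s^2)

Checking each option against kg / (A * s^2):
  A. V·s/m²: ✓ matches
  B. kg/(A·s²): ✓ matches
  C. Wb: ✗ does not match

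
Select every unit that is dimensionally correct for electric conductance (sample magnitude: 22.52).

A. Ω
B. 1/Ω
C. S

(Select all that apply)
B, C

electric conductance has SI base units: A^2 * s^3 / (kg * m^2)

Checking each option against A^2 * s^3 / (kg * m^2):
  A. Ω: ✗ does not match
  B. 1/Ω: ✓ matches
  C. S: ✓ matches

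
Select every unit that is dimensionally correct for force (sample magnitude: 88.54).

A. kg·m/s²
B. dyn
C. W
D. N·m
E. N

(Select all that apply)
A, B, E

force has SI base units: kg * m / s^2

Checking each option against kg * m / s^2:
  A. kg·m/s²: ✓ matches
  B. dyn: ✓ matches
  C. W: ✗ does not match
  D. N·m: ✗ does not match
  E. N: ✓ matches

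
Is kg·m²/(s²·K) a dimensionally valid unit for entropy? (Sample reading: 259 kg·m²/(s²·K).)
Yes

entropy has SI base units: kg * m^2 / (s^2 * K)
kg·m²/(s²·K) reduces to the same SI base units, so it is a valid unit for entropy.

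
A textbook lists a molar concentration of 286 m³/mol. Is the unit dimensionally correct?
No

molar concentration has SI base units: mol / m^3
m³/mol does NOT reduce to mol / m^3; a valid unit for molar concentration would be e.g. mol/m³.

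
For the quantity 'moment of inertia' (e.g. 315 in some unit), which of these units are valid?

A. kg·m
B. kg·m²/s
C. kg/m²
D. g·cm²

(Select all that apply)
D

moment of inertia has SI base units: kg * m^2

Checking each option against kg * m^2:
  A. kg·m: ✗ does not match
  B. kg·m²/s: ✗ does not match
  C. kg/m²: ✗ does not match
  D. g·cm²: ✓ matches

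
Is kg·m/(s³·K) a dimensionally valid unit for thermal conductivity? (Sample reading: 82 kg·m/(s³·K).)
Yes

thermal conductivity has SI base units: kg * m / (s^3 * K)
kg·m/(s³·K) reduces to the same SI base units, so it is a valid unit for thermal conductivity.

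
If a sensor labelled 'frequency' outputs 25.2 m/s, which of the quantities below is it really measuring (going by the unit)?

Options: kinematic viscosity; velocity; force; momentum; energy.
velocity

frequency should have units dimensionally equivalent to 1 / s (e.g. Hz).
The given unit 'm/s' reduces to m / s. Of the listed options, that is the dimensionality of velocity.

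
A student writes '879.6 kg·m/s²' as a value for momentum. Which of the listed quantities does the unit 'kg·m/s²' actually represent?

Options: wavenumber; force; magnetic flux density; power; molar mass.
force

momentum should have units dimensionally equivalent to kg * m / s (e.g. kg·m/s).
The given unit 'kg·m/s²' reduces to kg * m / s^2. Of the listed options, that is the dimensionality of force.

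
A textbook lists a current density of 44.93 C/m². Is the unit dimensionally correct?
No

current density has SI base units: A / m^2
C/m² does NOT reduce to A / m^2; a valid unit for current density would be e.g. A/m².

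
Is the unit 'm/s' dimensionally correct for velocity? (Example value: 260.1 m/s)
Yes

velocity has SI base units: m / s
m/s reduces to the same SI base units, so it is a valid unit for velocity.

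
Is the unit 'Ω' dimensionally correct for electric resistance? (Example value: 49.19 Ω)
Yes

electric resistance has SI base units: kg * m^2 / (A^2 * s^3)
Ω reduces to the same SI base units, so it is a valid unit for electric resistance.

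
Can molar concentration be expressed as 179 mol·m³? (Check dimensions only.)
No

molar concentration has SI base units: mol / m^3
mol·m³ does NOT reduce to mol / m^3; a valid unit for molar concentration would be e.g. mol/m³.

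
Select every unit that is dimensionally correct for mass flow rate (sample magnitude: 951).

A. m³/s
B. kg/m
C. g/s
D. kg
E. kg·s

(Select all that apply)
C

mass flow rate has SI base units: kg / s

Checking each option against kg / s:
  A. m³/s: ✗ does not match
  B. kg/m: ✗ does not match
  C. g/s: ✓ matches
  D. kg: ✗ does not match
  E. kg·s: ✗ does not match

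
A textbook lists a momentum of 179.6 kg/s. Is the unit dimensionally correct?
No

momentum has SI base units: kg * m / s
kg/s does NOT reduce to kg * m / s; a valid unit for momentum would be e.g. kg·m/s.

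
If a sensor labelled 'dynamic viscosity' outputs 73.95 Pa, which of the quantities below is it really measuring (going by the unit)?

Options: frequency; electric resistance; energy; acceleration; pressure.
pressure

dynamic viscosity should have units dimensionally equivalent to kg / (m * s) (e.g. Pa·s).
The given unit 'Pa' reduces to kg / (m * s^2). Of the listed options, that is the dimensionality of pressure.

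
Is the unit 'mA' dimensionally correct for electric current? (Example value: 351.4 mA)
Yes

electric current has SI base units: A
mA reduces to the same SI base units, so it is a valid unit for electric current.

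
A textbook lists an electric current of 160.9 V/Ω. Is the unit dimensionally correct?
Yes

electric current has SI base units: A
V/Ω reduces to the same SI base units, so it is a valid unit for electric current.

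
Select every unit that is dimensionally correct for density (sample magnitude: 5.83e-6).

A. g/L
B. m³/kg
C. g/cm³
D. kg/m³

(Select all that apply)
A, C, D

density has SI base units: kg / m^3

Checking each option against kg / m^3:
  A. g/L: ✓ matches
  B. m³/kg: ✗ does not match
  C. g/cm³: ✓ matches
  D. kg/m³: ✓ matches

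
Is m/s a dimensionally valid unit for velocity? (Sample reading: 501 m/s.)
Yes

velocity has SI base units: m / s
m/s reduces to the same SI base units, so it is a valid unit for velocity.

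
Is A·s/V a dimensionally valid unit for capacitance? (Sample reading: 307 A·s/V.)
Yes

capacitance has SI base units: A^2 * s^4 / (kg * m^2)
A·s/V reduces to the same SI base units, so it is a valid unit for capacitance.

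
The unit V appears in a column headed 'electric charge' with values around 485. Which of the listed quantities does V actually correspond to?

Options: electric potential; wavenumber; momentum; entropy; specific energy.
electric potential

electric charge should have units dimensionally equivalent to A * s (e.g. C).
The given unit 'V' reduces to kg * m^2 / (A * s^3). Of the listed options, that is the dimensionality of electric potential.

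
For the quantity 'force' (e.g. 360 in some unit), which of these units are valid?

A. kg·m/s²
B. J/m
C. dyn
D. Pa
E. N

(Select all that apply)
A, B, C, E

force has SI base units: kg * m / s^2

Checking each option against kg * m / s^2:
  A. kg·m/s²: ✓ matches
  B. J/m: ✓ matches
  C. dyn: ✓ matches
  D. Pa: ✗ does not match
  E. N: ✓ matches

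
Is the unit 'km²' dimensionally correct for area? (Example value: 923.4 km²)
Yes

area has SI base units: m^2
km² reduces to the same SI base units, so it is a valid unit for area.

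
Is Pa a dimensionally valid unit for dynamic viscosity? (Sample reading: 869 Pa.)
No

dynamic viscosity has SI base units: kg / (m * s)
Pa does NOT reduce to kg / (m * s); a valid unit for dynamic viscosity would be e.g. Pa·s.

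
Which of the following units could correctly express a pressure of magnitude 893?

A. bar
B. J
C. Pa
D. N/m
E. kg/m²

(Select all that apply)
A, C

pressure has SI base units: kg / (m * s^2)

Checking each option against kg / (m * s^2):
  A. bar: ✓ matches
  B. J: ✗ does not match
  C. Pa: ✓ matches
  D. N/m: ✗ does not match
  E. kg/m²: ✗ does not match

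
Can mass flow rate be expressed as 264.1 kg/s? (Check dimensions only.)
Yes

mass flow rate has SI base units: kg / s
kg/s reduces to the same SI base units, so it is a valid unit for mass flow rate.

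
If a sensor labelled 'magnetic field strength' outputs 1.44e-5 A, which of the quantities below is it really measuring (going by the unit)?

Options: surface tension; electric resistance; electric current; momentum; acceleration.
electric current

magnetic field strength should have units dimensionally equivalent to A / m (e.g. A/m).
The given unit 'A' reduces to A. Of the listed options, that is the dimensionality of electric current.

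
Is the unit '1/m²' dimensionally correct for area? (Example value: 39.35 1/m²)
No

area has SI base units: m^2
1/m² does NOT reduce to m^2; a valid unit for area would be e.g. m².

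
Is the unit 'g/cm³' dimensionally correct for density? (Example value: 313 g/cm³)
Yes

density has SI base units: kg / m^3
g/cm³ reduces to the same SI base units, so it is a valid unit for density.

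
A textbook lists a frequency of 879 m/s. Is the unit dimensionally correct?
No

frequency has SI base units: 1 / s
m/s does NOT reduce to 1 / s; a valid unit for frequency would be e.g. Hz.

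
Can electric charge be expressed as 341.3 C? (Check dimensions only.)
Yes

electric charge has SI base units: A * s
C reduces to the same SI base units, so it is a valid unit for electric charge.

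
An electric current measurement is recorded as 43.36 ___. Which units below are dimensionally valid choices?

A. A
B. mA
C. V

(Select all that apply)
A, B

electric current has SI base units: A

Checking each option against A:
  A. A: ✓ matches
  B. mA: ✓ matches
  C. V: ✗ does not match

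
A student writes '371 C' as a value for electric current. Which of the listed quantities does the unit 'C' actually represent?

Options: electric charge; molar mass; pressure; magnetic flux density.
electric charge

electric current should have units dimensionally equivalent to A (e.g. A).
The given unit 'C' reduces to A * s. Of the listed options, that is the dimensionality of electric charge.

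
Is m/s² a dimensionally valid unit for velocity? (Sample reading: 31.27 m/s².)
No

velocity has SI base units: m / s
m/s² does NOT reduce to m / s; a valid unit for velocity would be e.g. m/s.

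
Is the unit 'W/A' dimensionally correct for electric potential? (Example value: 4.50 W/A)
Yes

electric potential has SI base units: kg * m^2 / (A * s^3)
W/A reduces to the same SI base units, so it is a valid unit for electric potential.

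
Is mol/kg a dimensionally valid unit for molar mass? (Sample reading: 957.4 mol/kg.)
No

molar mass has SI base units: kg / mol
mol/kg does NOT reduce to kg / mol; a valid unit for molar mass would be e.g. kg/mol.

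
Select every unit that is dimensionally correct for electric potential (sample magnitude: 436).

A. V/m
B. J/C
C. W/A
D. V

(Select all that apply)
B, C, D

electric potential has SI base units: kg * m^2 / (A * s^3)

Checking each option against kg * m^2 / (A * s^3):
  A. V/m: ✗ does not match
  B. J/C: ✓ matches
  C. W/A: ✓ matches
  D. V: ✓ matches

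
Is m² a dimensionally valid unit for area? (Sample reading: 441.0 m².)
Yes

area has SI base units: m^2
m² reduces to the same SI base units, so it is a valid unit for area.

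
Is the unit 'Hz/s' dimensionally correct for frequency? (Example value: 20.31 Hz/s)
No

frequency has SI base units: 1 / s
Hz/s does NOT reduce to 1 / s; a valid unit for frequency would be e.g. Hz.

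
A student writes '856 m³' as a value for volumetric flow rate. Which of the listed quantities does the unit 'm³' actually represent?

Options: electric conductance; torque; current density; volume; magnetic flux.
volume

volumetric flow rate should have units dimensionally equivalent to m^3 / s (e.g. m³/s).
The given unit 'm³' reduces to m^3. Of the listed options, that is the dimensionality of volume.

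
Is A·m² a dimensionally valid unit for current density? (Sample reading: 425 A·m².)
No

current density has SI base units: A / m^2
A·m² does NOT reduce to A / m^2; a valid unit for current density would be e.g. A/m².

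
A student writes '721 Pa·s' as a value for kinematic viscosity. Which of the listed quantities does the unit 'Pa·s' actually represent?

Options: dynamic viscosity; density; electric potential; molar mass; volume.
dynamic viscosity

kinematic viscosity should have units dimensionally equivalent to m^2 / s (e.g. m²/s).
The given unit 'Pa·s' reduces to kg / (m * s). Of the listed options, that is the dimensionality of dynamic viscosity.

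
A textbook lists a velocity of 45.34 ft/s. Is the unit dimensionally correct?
Yes

velocity has SI base units: m / s
ft/s reduces to the same SI base units, so it is a valid unit for velocity.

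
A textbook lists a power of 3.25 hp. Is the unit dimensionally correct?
Yes

power has SI base units: kg * m^2 / s^3
hp reduces to the same SI base units, so it is a valid unit for power.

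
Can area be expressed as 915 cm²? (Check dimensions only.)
Yes

area has SI base units: m^2
cm² reduces to the same SI base units, so it is a valid unit for area.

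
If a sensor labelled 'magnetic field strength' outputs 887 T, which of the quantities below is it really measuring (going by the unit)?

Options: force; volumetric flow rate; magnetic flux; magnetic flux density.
magnetic flux density

magnetic field strength should have units dimensionally equivalent to A / m (e.g. A/m).
The given unit 'T' reduces to kg / (A * s^2). Of the listed options, that is the dimensionality of magnetic flux density.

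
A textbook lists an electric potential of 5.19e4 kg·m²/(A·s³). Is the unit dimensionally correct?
Yes

electric potential has SI base units: kg * m^2 / (A * s^3)
kg·m²/(A·s³) reduces to the same SI base units, so it is a valid unit for electric potential.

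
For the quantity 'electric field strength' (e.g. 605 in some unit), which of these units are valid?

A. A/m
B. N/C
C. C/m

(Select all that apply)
B

electric field strength has SI base units: kg * m / (A * s^3)

Checking each option against kg * m / (A * s^3):
  A. A/m: ✗ does not match
  B. N/C: ✓ matches
  C. C/m: ✗ does not match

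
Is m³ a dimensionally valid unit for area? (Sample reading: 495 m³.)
No

area has SI base units: m^2
m³ does NOT reduce to m^2; a valid unit for area would be e.g. m².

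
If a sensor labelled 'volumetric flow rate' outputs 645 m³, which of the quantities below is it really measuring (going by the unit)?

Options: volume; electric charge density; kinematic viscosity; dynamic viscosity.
volume

volumetric flow rate should have units dimensionally equivalent to m^3 / s (e.g. m³/s).
The given unit 'm³' reduces to m^3. Of the listed options, that is the dimensionality of volume.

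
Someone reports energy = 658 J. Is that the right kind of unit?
Yes

energy has SI base units: kg * m^2 / s^2
J reduces to the same SI base units, so it is a valid unit for energy.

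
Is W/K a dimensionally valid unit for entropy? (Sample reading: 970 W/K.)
No

entropy has SI base units: kg * m^2 / (s^2 * K)
W/K does NOT reduce to kg * m^2 / (s^2 * K); a valid unit for entropy would be e.g. J/K.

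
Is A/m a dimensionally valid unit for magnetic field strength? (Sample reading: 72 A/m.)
Yes

magnetic field strength has SI base units: A / m
A/m reduces to the same SI base units, so it is a valid unit for magnetic field strength.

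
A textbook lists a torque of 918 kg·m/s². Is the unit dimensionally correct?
No

torque has SI base units: kg * m^2 / s^2
kg·m/s² does NOT reduce to kg * m^2 / s^2; a valid unit for torque would be e.g. N·m.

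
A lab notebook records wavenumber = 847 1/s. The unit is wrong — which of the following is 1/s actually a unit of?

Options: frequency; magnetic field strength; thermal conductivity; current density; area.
frequency

wavenumber should have units dimensionally equivalent to 1 / m (e.g. 1/m).
The given unit '1/s' reduces to 1 / s. Of the listed options, that is the dimensionality of frequency.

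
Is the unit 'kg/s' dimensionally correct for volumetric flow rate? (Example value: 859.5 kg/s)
No

volumetric flow rate has SI base units: m^3 / s
kg/s does NOT reduce to m^3 / s; a valid unit for volumetric flow rate would be e.g. m³/s.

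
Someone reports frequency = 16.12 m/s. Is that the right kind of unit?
No

frequency has SI base units: 1 / s
m/s does NOT reduce to 1 / s; a valid unit for frequency would be e.g. Hz.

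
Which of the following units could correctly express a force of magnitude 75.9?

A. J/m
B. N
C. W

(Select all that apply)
A, B

force has SI base units: kg * m / s^2

Checking each option against kg * m / s^2:
  A. J/m: ✓ matches
  B. N: ✓ matches
  C. W: ✗ does not match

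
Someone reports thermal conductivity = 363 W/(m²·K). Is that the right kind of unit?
No

thermal conductivity has SI base units: kg * m / (s^3 * K)
W/(m²·K) does NOT reduce to kg * m / (s^3 * K); a valid unit for thermal conductivity would be e.g. W/(m·K).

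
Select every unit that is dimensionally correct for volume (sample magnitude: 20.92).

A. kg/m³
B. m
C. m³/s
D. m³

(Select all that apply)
D

volume has SI base units: m^3

Checking each option against m^3:
  A. kg/m³: ✗ does not match
  B. m: ✗ does not match
  C. m³/s: ✗ does not match
  D. m³: ✓ matches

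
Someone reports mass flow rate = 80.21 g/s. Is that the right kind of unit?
Yes

mass flow rate has SI base units: kg / s
g/s reduces to the same SI base units, so it is a valid unit for mass flow rate.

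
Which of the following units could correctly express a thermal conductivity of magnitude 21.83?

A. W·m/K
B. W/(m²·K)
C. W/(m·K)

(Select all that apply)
C

thermal conductivity has SI base units: kg * m / (s^3 * K)

Checking each option against kg * m / (s^3 * K):
  A. W·m/K: ✗ does not match
  B. W/(m²·K): ✗ does not match
  C. W/(m·K): ✓ matches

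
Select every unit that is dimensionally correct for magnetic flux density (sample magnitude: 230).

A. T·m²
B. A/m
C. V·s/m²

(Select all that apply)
C

magnetic flux density has SI base units: kg / (A * s^2)

Checking each option against kg / (A * s^2):
  A. T·m²: ✗ does not match
  B. A/m: ✗ does not match
  C. V·s/m²: ✓ matches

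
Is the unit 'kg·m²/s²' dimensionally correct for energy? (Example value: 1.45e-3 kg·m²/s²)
Yes

energy has SI base units: kg * m^2 / s^2
kg·m²/s² reduces to the same SI base units, so it is a valid unit for energy.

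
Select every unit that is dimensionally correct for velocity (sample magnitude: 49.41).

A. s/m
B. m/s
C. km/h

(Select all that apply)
B, C

velocity has SI base units: m / s

Checking each option against m / s:
  A. s/m: ✗ does not match
  B. m/s: ✓ matches
  C. km/h: ✓ matches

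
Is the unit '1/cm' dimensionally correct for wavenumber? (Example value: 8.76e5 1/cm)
Yes

wavenumber has SI base units: 1 / m
1/cm reduces to the same SI base units, so it is a valid unit for wavenumber.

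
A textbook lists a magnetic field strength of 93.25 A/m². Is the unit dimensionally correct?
No

magnetic field strength has SI base units: A / m
A/m² does NOT reduce to A / m; a valid unit for magnetic field strength would be e.g. A/m.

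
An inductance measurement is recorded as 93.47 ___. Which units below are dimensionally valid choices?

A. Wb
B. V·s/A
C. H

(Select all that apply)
B, C

inductance has SI base units: kg * m^2 / (A^2 * s^2)

Checking each option against kg * m^2 / (A^2 * s^2):
  A. Wb: ✗ does not match
  B. V·s/A: ✓ matches
  C. H: ✓ matches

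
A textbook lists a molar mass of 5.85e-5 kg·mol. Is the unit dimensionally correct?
No

molar mass has SI base units: kg / mol
kg·mol does NOT reduce to kg / mol; a valid unit for molar mass would be e.g. kg/mol.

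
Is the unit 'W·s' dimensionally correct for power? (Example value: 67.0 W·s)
No

power has SI base units: kg * m^2 / s^3
W·s does NOT reduce to kg * m^2 / s^3; a valid unit for power would be e.g. W.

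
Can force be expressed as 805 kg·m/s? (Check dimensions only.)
No

force has SI base units: kg * m / s^2
kg·m/s does NOT reduce to kg * m / s^2; a valid unit for force would be e.g. N.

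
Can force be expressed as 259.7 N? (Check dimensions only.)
Yes

force has SI base units: kg * m / s^2
N reduces to the same SI base units, so it is a valid unit for force.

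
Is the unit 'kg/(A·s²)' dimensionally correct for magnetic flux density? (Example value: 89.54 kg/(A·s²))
Yes

magnetic flux density has SI base units: kg / (A * s^2)
kg/(A·s²) reduces to the same SI base units, so it is a valid unit for magnetic flux density.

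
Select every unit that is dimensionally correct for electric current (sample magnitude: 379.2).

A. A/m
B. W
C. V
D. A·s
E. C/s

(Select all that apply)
E

electric current has SI base units: A

Checking each option against A:
  A. A/m: ✗ does not match
  B. W: ✗ does not match
  C. V: ✗ does not match
  D. A·s: ✗ does not match
  E. C/s: ✓ matches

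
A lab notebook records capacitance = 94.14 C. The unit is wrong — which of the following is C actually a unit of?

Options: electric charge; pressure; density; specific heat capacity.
electric charge

capacitance should have units dimensionally equivalent to A^2 * s^4 / (kg * m^2) (e.g. F).
The given unit 'C' reduces to A * s. Of the listed options, that is the dimensionality of electric charge.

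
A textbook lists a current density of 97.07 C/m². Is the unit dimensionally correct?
No

current density has SI base units: A / m^2
C/m² does NOT reduce to A / m^2; a valid unit for current density would be e.g. A/m².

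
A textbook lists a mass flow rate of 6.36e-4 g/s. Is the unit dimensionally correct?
Yes

mass flow rate has SI base units: kg / s
g/s reduces to the same SI base units, so it is a valid unit for mass flow rate.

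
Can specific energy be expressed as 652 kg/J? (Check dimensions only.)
No

specific energy has SI base units: m^2 / s^2
kg/J does NOT reduce to m^2 / s^2; a valid unit for specific energy would be e.g. J/kg.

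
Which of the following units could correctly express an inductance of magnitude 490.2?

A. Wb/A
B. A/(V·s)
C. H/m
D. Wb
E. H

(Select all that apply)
A, E

inductance has SI base units: kg * m^2 / (A^2 * s^2)

Checking each option against kg * m^2 / (A^2 * s^2):
  A. Wb/A: ✓ matches
  B. A/(V·s): ✗ does not match
  C. H/m: ✗ does not match
  D. Wb: ✗ does not match
  E. H: ✓ matches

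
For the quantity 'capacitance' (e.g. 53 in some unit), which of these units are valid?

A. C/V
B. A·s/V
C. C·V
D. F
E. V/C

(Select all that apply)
A, B, D

capacitance has SI base units: A^2 * s^4 / (kg * m^2)

Checking each option against A^2 * s^4 / (kg * m^2):
  A. C/V: ✓ matches
  B. A·s/V: ✓ matches
  C. C·V: ✗ does not match
  D. F: ✓ matches
  E. V/C: ✗ does not match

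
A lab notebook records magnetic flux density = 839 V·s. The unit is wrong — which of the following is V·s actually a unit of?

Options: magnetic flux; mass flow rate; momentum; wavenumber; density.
magnetic flux

magnetic flux density should have units dimensionally equivalent to kg / (A * s^2) (e.g. T).
The given unit 'V·s' reduces to kg * m^2 / (A * s^2). Of the listed options, that is the dimensionality of magnetic flux.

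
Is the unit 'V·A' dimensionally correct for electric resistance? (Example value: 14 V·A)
No

electric resistance has SI base units: kg * m^2 / (A^2 * s^3)
V·A does NOT reduce to kg * m^2 / (A^2 * s^3); a valid unit for electric resistance would be e.g. Ω.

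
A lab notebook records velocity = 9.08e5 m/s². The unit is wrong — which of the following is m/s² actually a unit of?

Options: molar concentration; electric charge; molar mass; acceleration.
acceleration

velocity should have units dimensionally equivalent to m / s (e.g. m/s).
The given unit 'm/s²' reduces to m / s^2. Of the listed options, that is the dimensionality of acceleration.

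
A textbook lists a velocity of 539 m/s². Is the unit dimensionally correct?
No

velocity has SI base units: m / s
m/s² does NOT reduce to m / s; a valid unit for velocity would be e.g. m/s.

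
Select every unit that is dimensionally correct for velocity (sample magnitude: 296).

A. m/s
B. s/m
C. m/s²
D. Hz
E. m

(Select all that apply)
A

velocity has SI base units: m / s

Checking each option against m / s:
  A. m/s: ✓ matches
  B. s/m: ✗ does not match
  C. m/s²: ✗ does not match
  D. Hz: ✗ does not match
  E. m: ✗ does not match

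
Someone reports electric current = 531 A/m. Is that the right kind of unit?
No

electric current has SI base units: A
A/m does NOT reduce to A; a valid unit for electric current would be e.g. A.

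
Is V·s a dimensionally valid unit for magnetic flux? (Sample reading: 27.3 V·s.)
Yes

magnetic flux has SI base units: kg * m^2 / (A * s^2)
V·s reduces to the same SI base units, so it is a valid unit for magnetic flux.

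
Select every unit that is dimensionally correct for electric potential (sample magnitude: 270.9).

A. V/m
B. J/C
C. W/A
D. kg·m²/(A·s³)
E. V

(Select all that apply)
B, C, D, E

electric potential has SI base units: kg * m^2 / (A * s^3)

Checking each option against kg * m^2 / (A * s^3):
  A. V/m: ✗ does not match
  B. J/C: ✓ matches
  C. W/A: ✓ matches
  D. kg·m²/(A·s³): ✓ matches
  E. V: ✓ matches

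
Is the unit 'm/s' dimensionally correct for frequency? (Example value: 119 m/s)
No

frequency has SI base units: 1 / s
m/s does NOT reduce to 1 / s; a valid unit for frequency would be e.g. Hz.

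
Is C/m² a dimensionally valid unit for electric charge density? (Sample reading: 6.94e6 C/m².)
No

electric charge density has SI base units: A * s / m^3
C/m² does NOT reduce to A * s / m^3; a valid unit for electric charge density would be e.g. C/m³.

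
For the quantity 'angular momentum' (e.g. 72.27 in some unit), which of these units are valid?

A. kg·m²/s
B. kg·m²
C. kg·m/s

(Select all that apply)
A

angular momentum has SI base units: kg * m^2 / s

Checking each option against kg * m^2 / s:
  A. kg·m²/s: ✓ matches
  B. kg·m²: ✗ does not match
  C. kg·m/s: ✗ does not match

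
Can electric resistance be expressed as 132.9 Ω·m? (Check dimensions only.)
No

electric resistance has SI base units: kg * m^2 / (A^2 * s^3)
Ω·m does NOT reduce to kg * m^2 / (A^2 * s^3); a valid unit for electric resistance would be e.g. Ω.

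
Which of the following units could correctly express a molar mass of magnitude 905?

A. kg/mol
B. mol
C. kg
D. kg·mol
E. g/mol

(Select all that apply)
A, E

molar mass has SI base units: kg / mol

Checking each option against kg / mol:
  A. kg/mol: ✓ matches
  B. mol: ✗ does not match
  C. kg: ✗ does not match
  D. kg·mol: ✗ does not match
  E. g/mol: ✓ matches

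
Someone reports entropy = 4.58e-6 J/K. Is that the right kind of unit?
Yes

entropy has SI base units: kg * m^2 / (s^2 * K)
J/K reduces to the same SI base units, so it is a valid unit for entropy.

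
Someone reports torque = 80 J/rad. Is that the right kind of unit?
Yes

torque has SI base units: kg * m^2 / s^2
J/rad reduces to the same SI base units, so it is a valid unit for torque.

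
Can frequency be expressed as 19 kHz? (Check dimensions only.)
Yes

frequency has SI base units: 1 / s
kHz reduces to the same SI base units, so it is a valid unit for frequency.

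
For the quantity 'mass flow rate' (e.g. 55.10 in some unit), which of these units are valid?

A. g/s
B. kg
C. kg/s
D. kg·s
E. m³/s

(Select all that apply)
A, C

mass flow rate has SI base units: kg / s

Checking each option against kg / s:
  A. g/s: ✓ matches
  B. kg: ✗ does not match
  C. kg/s: ✓ matches
  D. kg·s: ✗ does not match
  E. m³/s: ✗ does not match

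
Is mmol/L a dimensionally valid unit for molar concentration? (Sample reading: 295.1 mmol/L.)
Yes

molar concentration has SI base units: mol / m^3
mmol/L reduces to the same SI base units, so it is a valid unit for molar concentration.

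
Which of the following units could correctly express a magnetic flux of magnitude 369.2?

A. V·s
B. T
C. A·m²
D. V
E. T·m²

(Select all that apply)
A, E

magnetic flux has SI base units: kg * m^2 / (A * s^2)

Checking each option against kg * m^2 / (A * s^2):
  A. V·s: ✓ matches
  B. T: ✗ does not match
  C. A·m²: ✗ does not match
  D. V: ✗ does not match
  E. T·m²: ✓ matches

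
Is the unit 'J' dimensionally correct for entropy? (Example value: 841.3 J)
No

entropy has SI base units: kg * m^2 / (s^2 * K)
J does NOT reduce to kg * m^2 / (s^2 * K); a valid unit for entropy would be e.g. J/K.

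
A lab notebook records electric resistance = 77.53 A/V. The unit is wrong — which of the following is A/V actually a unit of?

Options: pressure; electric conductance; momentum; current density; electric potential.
electric conductance

electric resistance should have units dimensionally equivalent to kg * m^2 / (A^2 * s^3) (e.g. Ω).
The given unit 'A/V' reduces to A^2 * s^3 / (kg * m^2). Of the listed options, that is the dimensionality of electric conductance.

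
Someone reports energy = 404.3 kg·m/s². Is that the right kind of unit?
No

energy has SI base units: kg * m^2 / s^2
kg·m/s² does NOT reduce to kg * m^2 / s^2; a valid unit for energy would be e.g. J.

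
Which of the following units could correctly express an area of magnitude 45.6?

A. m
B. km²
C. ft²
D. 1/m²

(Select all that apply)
B, C

area has SI base units: m^2

Checking each option against m^2:
  A. m: ✗ does not match
  B. km²: ✓ matches
  C. ft²: ✓ matches
  D. 1/m²: ✗ does not match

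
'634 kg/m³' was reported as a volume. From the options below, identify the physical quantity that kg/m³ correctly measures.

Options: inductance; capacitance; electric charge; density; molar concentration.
density

volume should have units dimensionally equivalent to m^3 (e.g. m³).
The given unit 'kg/m³' reduces to kg / m^3. Of the listed options, that is the dimensionality of density.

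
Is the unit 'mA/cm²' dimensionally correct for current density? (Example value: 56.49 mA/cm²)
Yes

current density has SI base units: A / m^2
mA/cm² reduces to the same SI base units, so it is a valid unit for current density.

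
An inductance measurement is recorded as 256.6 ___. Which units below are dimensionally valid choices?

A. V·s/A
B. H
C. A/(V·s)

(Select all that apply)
A, B

inductance has SI base units: kg * m^2 / (A^2 * s^2)

Checking each option against kg * m^2 / (A^2 * s^2):
  A. V·s/A: ✓ matches
  B. H: ✓ matches
  C. A/(V·s): ✗ does not match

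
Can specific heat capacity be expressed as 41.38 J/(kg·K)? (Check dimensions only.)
Yes

specific heat capacity has SI base units: m^2 / (s^2 * K)
J/(kg·K) reduces to the same SI base units, so it is a valid unit for specific heat capacity.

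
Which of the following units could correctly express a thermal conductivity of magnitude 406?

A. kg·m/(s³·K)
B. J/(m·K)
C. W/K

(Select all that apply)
A

thermal conductivity has SI base units: kg * m / (s^3 * K)

Checking each option against kg * m / (s^3 * K):
  A. kg·m/(s³·K): ✓ matches
  B. J/(m·K): ✗ does not match
  C. W/K: ✗ does not match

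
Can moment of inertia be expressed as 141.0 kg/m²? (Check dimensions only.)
No

moment of inertia has SI base units: kg * m^2
kg/m² does NOT reduce to kg * m^2; a valid unit for moment of inertia would be e.g. kg·m².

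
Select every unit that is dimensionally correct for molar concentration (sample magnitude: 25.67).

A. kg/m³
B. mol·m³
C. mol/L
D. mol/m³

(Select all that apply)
C, D

molar concentration has SI base units: mol / m^3

Checking each option against mol / m^3:
  A. kg/m³: ✗ does not match
  B. mol·m³: ✗ does not match
  C. mol/L: ✓ matches
  D. mol/m³: ✓ matches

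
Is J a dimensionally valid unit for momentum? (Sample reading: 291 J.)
No

momentum has SI base units: kg * m / s
J does NOT reduce to kg * m / s; a valid unit for momentum would be e.g. kg·m/s.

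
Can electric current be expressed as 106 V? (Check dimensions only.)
No

electric current has SI base units: A
V does NOT reduce to A; a valid unit for electric current would be e.g. A.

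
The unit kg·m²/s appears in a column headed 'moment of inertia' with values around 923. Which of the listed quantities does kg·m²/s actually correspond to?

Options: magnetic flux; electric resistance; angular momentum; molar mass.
angular momentum

moment of inertia should have units dimensionally equivalent to kg * m^2 (e.g. kg·m²).
The given unit 'kg·m²/s' reduces to kg * m^2 / s. Of the listed options, that is the dimensionality of angular momentum.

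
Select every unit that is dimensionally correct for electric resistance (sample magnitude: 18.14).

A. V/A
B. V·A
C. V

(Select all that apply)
A

electric resistance has SI base units: kg * m^2 / (A^2 * s^3)

Checking each option against kg * m^2 / (A^2 * s^3):
  A. V/A: ✓ matches
  B. V·A: ✗ does not match
  C. V: ✗ does not match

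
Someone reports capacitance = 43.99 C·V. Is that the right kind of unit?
No

capacitance has SI base units: A^2 * s^4 / (kg * m^2)
C·V does NOT reduce to A^2 * s^4 / (kg * m^2); a valid unit for capacitance would be e.g. F.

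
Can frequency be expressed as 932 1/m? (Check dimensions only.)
No

frequency has SI base units: 1 / s
1/m does NOT reduce to 1 / s; a valid unit for frequency would be e.g. Hz.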